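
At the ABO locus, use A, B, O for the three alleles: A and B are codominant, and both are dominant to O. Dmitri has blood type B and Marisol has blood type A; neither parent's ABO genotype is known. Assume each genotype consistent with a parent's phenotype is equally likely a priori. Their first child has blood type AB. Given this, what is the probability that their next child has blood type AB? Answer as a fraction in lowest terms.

25/36

Possible genotypes: Dmitri ∈ {BB, BO}; Marisol ∈ {AA, AO}.
Weight each parental genotype pair by prior × P(type-AB child):
  BB × AA: posterior weight 4/9; P(next child type AB) = 1.
  BB × AO: posterior weight 2/9; P(next child type AB) = 1/2.
  BO × AA: posterior weight 2/9; P(next child type AB) = 1/2.
  BO × AO: posterior weight 1/9; P(next child type AB) = 1/4.
Weighted sum = 25/36.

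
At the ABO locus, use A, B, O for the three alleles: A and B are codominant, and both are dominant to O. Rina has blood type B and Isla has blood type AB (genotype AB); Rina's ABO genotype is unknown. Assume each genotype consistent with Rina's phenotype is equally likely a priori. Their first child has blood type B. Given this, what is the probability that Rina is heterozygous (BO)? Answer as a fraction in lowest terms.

1/2

Possible genotypes: Rina ∈ {BB, BO}; Isla ∈ {AB}.
Weight each parental genotype pair by prior × P(type-B child):
  BB × AB: posterior weight 1/2.
  BO × AB: posterior weight 1/2.
Sum the posterior weight over pairs where Rina is BO: 1/2.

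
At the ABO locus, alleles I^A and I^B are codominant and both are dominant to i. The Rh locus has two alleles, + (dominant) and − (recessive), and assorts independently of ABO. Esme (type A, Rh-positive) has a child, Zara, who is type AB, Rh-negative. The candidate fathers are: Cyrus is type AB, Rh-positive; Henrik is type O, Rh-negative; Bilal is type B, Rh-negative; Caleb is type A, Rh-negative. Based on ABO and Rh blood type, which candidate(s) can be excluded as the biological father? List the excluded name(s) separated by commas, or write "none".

Henrik, Caleb

A candidate is excluded only if no genotype consistent with his phenotype could produce a type AB, Rh-negative child with a type A, Rh-positive mother.
Henrik (type O, Rh-): no genotype consistent with that phenotype can produce a type-AB Rh- child with a type-A mother.
Caleb (type A, Rh-): no genotype consistent with that phenotype can produce a type-AB Rh- child with a type-A mother.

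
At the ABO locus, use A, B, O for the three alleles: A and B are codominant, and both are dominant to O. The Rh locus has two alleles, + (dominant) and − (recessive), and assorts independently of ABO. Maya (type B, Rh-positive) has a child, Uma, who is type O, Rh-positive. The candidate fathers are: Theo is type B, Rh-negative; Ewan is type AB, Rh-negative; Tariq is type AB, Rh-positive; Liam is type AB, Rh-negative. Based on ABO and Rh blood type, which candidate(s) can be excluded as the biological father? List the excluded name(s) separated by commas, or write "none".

Ewan, Tariq, Liam

A candidate is excluded only if no genotype consistent with his phenotype could produce a type O, Rh-positive child with a type B, Rh-positive mother.
Ewan (type AB, Rh-): no genotype consistent with that phenotype can produce a type-O Rh+ child with a type-B mother.
Tariq (type AB, Rh+): no genotype consistent with that phenotype can produce a type-O Rh+ child with a type-B mother.
Liam (type AB, Rh-): no genotype consistent with that phenotype can produce a type-O Rh+ child with a type-B mother.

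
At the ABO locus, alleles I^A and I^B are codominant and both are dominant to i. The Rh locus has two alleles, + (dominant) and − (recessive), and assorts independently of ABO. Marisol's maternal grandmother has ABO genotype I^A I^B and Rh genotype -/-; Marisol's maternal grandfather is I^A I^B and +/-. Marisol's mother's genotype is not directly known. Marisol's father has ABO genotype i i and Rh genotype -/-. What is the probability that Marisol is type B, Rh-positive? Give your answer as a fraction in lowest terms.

Marisol's mother's ABO genotype from I^A I^B × I^A I^B: 1/4 I^A I^A, 1/2 I^A I^B, 1/4 I^B I^B.
Crossing each possibility with the father i i and summing P(type B): 1/4·0 + 1/2·1/2 + 1/4·1 = 1/2.
Similarly for Rh via the mother's Rh distribution: P(Rh+) = 1/4.
Independent loci: 1/2 × 1/4 = 1/8.

1/8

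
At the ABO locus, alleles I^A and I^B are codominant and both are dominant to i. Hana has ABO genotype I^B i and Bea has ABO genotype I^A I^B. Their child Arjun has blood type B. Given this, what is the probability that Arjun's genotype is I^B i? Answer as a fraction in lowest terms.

1/2

Cross I^B i × I^A I^B → 1/4 I^A I^B, 1/4 I^A i, 1/4 I^B I^B, 1/4 I^B i.
Type-B genotypes among offspring: I^B I^B (1/4), I^B i (1/4); total 1/2.
P(I^B i | type B) = (1/4) / (1/2) = 1/2.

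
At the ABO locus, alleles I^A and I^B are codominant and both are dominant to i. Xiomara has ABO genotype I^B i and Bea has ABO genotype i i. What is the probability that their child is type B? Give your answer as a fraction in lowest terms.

1/2

ABO cross I^B i × i i → offspring phenotypes: 1/2 O, 1/2 B.
So P(type B) = 1/2.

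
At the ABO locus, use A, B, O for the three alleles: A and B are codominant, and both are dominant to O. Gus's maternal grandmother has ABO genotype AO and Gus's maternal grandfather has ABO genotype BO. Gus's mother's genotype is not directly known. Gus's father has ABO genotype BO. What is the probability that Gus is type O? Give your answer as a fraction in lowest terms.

Gus's mother's ABO genotype from AO × BO: 1/4 AB, 1/4 AO, 1/4 BO, 1/4 OO.
Crossing each possibility with the father BO and summing P(type O): 1/4·0 + 1/4·1/4 + 1/4·1/4 + 1/4·1/2 = 1/4.

1/4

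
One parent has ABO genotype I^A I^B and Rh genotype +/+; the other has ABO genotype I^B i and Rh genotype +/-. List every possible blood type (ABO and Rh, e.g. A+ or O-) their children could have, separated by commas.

A+, B+, AB+

Gametes from I^A I^B × I^B i give offspring ABO genotypes I^A I^B, I^A i, I^B I^B, I^B i, i.e. phenotypes A, B, AB.
Rh cross +/+ × +/- → phenotypes Rh+.
Combining independently: A+, B+, AB+.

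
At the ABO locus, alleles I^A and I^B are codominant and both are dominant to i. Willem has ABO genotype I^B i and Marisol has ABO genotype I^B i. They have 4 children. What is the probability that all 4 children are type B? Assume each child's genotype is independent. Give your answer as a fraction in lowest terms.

ABO cross I^B i × I^B i → 1/4 O, 3/4 B.
So P(type B) = 3/4 per child.
All 4 independent: (3/4)^4 = 81/256.

81/256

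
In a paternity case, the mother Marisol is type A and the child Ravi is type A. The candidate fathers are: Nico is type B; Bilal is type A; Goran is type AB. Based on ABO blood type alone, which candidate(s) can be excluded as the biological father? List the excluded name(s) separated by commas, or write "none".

A candidate is excluded only if no genotype consistent with his phenotype could produce a type A child with a type A mother.
Every candidate has at least one consistent genotype combination, so none can be excluded.

none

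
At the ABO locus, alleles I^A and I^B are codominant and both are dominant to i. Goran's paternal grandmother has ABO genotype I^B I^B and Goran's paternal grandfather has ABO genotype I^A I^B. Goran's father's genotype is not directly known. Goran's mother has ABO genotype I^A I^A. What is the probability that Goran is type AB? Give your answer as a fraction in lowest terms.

3/4

Goran's father's ABO genotype from I^B I^B × I^A I^B: 1/2 I^A I^B, 1/2 I^B I^B.
Crossing each possibility with the mother I^A I^A and summing P(type AB): 1/2·1/2 + 1/2·1 = 3/4.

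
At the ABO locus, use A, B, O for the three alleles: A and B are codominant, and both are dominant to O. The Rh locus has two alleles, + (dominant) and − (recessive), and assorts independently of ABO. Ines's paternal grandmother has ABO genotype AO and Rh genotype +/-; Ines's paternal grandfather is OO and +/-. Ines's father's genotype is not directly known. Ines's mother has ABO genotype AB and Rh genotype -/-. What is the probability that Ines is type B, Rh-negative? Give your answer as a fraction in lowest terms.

3/16

Ines's father's ABO genotype from AO × OO: 1/2 AO, 1/2 OO.
Crossing each possibility with the mother AB and summing P(type B): 1/2·1/4 + 1/2·1/2 = 3/8.
Similarly for Rh via the father's Rh distribution: P(Rh-) = 1/2.
Independent loci: 3/8 × 1/2 = 3/16.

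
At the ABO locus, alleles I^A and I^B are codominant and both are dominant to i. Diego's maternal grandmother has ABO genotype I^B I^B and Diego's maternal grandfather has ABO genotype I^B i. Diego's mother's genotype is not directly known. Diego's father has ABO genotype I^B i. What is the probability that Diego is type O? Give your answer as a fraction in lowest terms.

1/8

Diego's mother's ABO genotype from I^B I^B × I^B i: 1/2 I^B I^B, 1/2 I^B i.
Crossing each possibility with the father I^B i and summing P(type O): 1/2·0 + 1/2·1/4 = 1/8.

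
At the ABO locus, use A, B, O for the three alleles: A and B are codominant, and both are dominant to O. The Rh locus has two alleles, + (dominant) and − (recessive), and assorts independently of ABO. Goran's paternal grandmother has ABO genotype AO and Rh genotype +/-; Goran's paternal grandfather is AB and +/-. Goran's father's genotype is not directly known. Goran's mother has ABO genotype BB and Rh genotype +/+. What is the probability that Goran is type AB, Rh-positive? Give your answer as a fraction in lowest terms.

Goran's father's ABO genotype from AO × AB: 1/4 AA, 1/4 AB, 1/4 AO, 1/4 BO.
Crossing each possibility with the mother BB and summing P(type AB): 1/4·1 + 1/4·1/2 + 1/4·1/2 + 1/4·0 = 1/2.
Similarly for Rh via the father's Rh distribution: P(Rh+) = 1.
Independent loci: 1/2 × 1 = 1/2.

1/2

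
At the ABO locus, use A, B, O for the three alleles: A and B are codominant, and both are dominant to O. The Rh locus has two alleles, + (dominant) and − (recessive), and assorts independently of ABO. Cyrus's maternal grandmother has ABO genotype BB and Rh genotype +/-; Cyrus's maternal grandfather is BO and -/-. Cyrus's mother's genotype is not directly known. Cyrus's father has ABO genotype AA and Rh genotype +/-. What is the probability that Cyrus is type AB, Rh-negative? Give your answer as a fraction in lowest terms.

9/32

Cyrus's mother's ABO genotype from BB × BO: 1/2 BB, 1/2 BO.
Crossing each possibility with the father AA and summing P(type AB): 1/2·1 + 1/2·1/2 = 3/4.
Similarly for Rh via the mother's Rh distribution: P(Rh-) = 3/8.
Independent loci: 3/4 × 3/8 = 9/32.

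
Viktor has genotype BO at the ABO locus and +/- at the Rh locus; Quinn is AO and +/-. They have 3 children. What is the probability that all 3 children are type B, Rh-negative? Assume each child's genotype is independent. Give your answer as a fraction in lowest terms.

1/4096

ABO cross BO × AO → 1/4 O, 1/4 A, 1/4 B, 1/4 AB.
Rh cross +/- × +/- → 3/4 Rh+, 1/4 Rh-; so P(type B, Rh-negative) = 1/4 × 1/4 = 1/16 per child.
All 3 independent: (1/16)^3 = 1/4096.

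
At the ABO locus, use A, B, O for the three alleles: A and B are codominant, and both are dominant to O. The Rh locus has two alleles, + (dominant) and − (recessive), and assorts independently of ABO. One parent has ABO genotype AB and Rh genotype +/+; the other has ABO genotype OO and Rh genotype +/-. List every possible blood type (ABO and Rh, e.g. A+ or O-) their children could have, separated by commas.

Gametes from AB × OO give offspring ABO genotypes AO, BO, i.e. phenotypes A, B.
Rh cross +/+ × +/- → phenotypes Rh+.
Combining independently: A+, B+.

A+, B+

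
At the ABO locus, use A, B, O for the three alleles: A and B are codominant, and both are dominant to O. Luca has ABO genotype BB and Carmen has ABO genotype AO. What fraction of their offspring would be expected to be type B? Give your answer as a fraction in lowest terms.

ABO cross BB × AO → offspring phenotypes: 1/2 B, 1/2 AB.
So P(type B) = 1/2.

1/2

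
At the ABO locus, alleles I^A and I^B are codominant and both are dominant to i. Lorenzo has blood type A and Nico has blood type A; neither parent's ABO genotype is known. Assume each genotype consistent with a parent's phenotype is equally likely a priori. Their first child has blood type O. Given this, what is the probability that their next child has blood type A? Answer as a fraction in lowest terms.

Possible genotypes: Lorenzo ∈ {I^A I^A, I^A i}; Nico ∈ {I^A I^A, I^A i}.
Weight each parental genotype pair by prior × P(type-O child):
  I^A i × I^A i: posterior weight 1; P(next child type A) = 3/4.
Weighted sum = 3/4.

3/4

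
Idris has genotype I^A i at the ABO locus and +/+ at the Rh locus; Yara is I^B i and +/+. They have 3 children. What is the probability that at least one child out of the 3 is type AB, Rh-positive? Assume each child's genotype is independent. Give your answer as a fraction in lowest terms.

37/64

ABO cross I^A i × I^B i → 1/4 O, 1/4 A, 1/4 B, 1/4 AB.
Rh cross +/+ × +/+ → 1 Rh+; so P(type AB, Rh-positive) = 1/4 × 1 = 1/4 per child.
P(none) = (3/4)^3 = 27/64; P(at least one) = 1 − 27/64 = 37/64.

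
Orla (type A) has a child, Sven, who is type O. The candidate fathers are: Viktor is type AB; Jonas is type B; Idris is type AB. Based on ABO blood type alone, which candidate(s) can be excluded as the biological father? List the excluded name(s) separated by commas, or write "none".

Viktor, Idris

A candidate is excluded only if no genotype consistent with his phenotype could produce a type O child with a type A mother.
Viktor (type AB): no genotype consistent with that phenotype can produce a type-O child with a type-A mother.
Idris (type AB): no genotype consistent with that phenotype can produce a type-O child with a type-A mother.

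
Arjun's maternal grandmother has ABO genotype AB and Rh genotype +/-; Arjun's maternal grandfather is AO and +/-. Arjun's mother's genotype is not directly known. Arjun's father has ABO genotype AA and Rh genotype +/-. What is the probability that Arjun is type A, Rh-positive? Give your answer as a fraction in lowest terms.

9/16

Arjun's mother's ABO genotype from AB × AO: 1/4 AA, 1/4 AB, 1/4 AO, 1/4 BO.
Crossing each possibility with the father AA and summing P(type A): 1/4·1 + 1/4·1/2 + 1/4·1 + 1/4·1/2 = 3/4.
Similarly for Rh via the mother's Rh distribution: P(Rh+) = 3/4.
Independent loci: 3/4 × 3/4 = 9/16.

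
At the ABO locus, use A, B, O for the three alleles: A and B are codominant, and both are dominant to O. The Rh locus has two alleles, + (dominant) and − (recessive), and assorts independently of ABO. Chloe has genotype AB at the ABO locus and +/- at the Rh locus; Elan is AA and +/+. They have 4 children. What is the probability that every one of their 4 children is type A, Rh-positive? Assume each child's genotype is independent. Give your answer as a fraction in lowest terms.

1/16

ABO cross AB × AA → 1/2 A, 1/2 AB.
Rh cross +/- × +/+ → 1 Rh+; so P(type A, Rh-positive) = 1/2 × 1 = 1/2 per child.
All 4 independent: (1/2)^4 = 1/16.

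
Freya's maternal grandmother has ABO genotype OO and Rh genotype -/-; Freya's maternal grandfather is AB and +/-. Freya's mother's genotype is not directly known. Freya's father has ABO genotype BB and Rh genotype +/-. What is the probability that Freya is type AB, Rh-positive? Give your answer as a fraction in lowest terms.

Freya's mother's ABO genotype from OO × AB: 1/2 AO, 1/2 BO.
Crossing each possibility with the father BB and summing P(type AB): 1/2·1/2 + 1/2·0 = 1/4.
Similarly for Rh via the mother's Rh distribution: P(Rh+) = 5/8.
Independent loci: 1/4 × 5/8 = 5/32.

5/32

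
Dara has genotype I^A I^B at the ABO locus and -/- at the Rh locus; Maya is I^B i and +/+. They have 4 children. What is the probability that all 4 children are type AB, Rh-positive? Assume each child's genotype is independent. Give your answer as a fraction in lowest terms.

ABO cross I^A I^B × I^B i → 1/4 A, 1/2 B, 1/4 AB.
Rh cross -/- × +/+ → 1 Rh+; so P(type AB, Rh-positive) = 1/4 × 1 = 1/4 per child.
All 4 independent: (1/4)^4 = 1/256.

1/256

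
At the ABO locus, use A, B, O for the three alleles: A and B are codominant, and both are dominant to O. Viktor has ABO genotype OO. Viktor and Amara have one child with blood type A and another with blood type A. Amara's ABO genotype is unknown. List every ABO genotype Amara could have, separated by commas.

For each candidate genotype of Amara, check whether crossing it with OO can produce every observed child phenotype.
  AA → possible child types {A} ✓
  AB → possible child types {A, B} ✓
  AO → possible child types {O, A} ✓
  BB → possible child types {B} ✗
  BO → possible child types {O, B} ✗
  OO → possible child types {O} ✗

AA, AB, AO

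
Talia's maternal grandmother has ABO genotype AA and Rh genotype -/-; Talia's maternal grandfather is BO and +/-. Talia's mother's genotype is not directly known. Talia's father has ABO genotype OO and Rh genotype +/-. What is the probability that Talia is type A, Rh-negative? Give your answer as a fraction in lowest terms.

3/16

Talia's mother's ABO genotype from AA × BO: 1/2 AB, 1/2 AO.
Crossing each possibility with the father OO and summing P(type A): 1/2·1/2 + 1/2·1/2 = 1/2.
Similarly for Rh via the mother's Rh distribution: P(Rh-) = 3/8.
Independent loci: 1/2 × 3/8 = 3/16.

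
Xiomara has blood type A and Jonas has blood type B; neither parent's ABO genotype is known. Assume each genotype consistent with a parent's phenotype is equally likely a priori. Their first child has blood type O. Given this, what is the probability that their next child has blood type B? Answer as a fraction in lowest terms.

Possible genotypes: Xiomara ∈ {I^A I^A, I^A i}; Jonas ∈ {I^B I^B, I^B i}.
Weight each parental genotype pair by prior × P(type-O child):
  I^A i × I^B i: posterior weight 1; P(next child type B) = 1/4.
Weighted sum = 1/4.

1/4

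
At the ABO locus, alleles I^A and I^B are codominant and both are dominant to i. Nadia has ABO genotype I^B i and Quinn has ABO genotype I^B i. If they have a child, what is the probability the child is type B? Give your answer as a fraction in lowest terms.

3/4

ABO cross I^B i × I^B i → offspring phenotypes: 1/4 O, 3/4 B.
So P(type B) = 3/4.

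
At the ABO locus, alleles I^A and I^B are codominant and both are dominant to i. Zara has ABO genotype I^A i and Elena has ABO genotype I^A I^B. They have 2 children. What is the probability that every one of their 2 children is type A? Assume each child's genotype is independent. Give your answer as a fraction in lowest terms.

ABO cross I^A i × I^A I^B → 1/2 A, 1/4 B, 1/4 AB.
So P(type A) = 1/2 per child.
All 2 independent: (1/2)^2 = 1/4.

1/4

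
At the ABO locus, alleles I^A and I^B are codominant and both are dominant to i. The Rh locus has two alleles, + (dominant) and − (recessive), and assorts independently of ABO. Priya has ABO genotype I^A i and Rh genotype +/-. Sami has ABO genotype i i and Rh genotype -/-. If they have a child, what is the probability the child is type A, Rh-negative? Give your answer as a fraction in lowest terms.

1/4

ABO cross I^A i × i i → offspring phenotypes: 1/2 O, 1/2 A.
Rh cross +/- × -/- → 1/2 Rh+, 1/2 Rh-.
Independent loci: P(type A, Rh-negative) = 1/2 × 1/2 = 1/4.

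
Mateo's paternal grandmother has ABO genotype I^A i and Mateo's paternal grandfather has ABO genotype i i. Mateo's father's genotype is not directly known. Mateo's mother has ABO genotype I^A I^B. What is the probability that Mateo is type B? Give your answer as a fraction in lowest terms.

Mateo's father's ABO genotype from I^A i × i i: 1/2 I^A i, 1/2 i i.
Crossing each possibility with the mother I^A I^B and summing P(type B): 1/2·1/4 + 1/2·1/2 = 3/8.

3/8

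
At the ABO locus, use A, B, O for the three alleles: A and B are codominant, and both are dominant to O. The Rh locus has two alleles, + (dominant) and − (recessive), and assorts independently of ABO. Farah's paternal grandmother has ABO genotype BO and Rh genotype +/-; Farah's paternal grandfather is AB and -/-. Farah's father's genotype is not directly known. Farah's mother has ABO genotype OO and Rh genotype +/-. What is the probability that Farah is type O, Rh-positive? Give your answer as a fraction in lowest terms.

Farah's father's ABO genotype from BO × AB: 1/4 AB, 1/4 AO, 1/4 BB, 1/4 BO.
Crossing each possibility with the mother OO and summing P(type O): 1/4·0 + 1/4·1/2 + 1/4·0 + 1/4·1/2 = 1/4.
Similarly for Rh via the father's Rh distribution: P(Rh+) = 5/8.
Independent loci: 1/4 × 5/8 = 5/32.

5/32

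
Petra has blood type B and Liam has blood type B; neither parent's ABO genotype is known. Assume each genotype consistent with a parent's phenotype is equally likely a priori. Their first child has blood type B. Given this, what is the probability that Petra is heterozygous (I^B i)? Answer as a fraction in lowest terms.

Possible genotypes: Petra ∈ {I^B I^B, I^B i}; Liam ∈ {I^B I^B, I^B i}.
Weight each parental genotype pair by prior × P(type-B child):
  I^B I^B × I^B I^B: posterior weight 4/15.
  I^B I^B × I^B i: posterior weight 4/15.
  I^B i × I^B I^B: posterior weight 4/15.
  I^B i × I^B i: posterior weight 1/5.
Sum the posterior weight over pairs where Petra is I^B i: 7/15.

7/15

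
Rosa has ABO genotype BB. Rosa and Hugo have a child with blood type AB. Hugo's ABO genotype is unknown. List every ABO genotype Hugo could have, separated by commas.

For each candidate genotype of Hugo, check whether crossing it with BB can produce every observed child phenotype.
  AA → possible child types {AB} ✓
  AB → possible child types {B, AB} ✓
  AO → possible child types {B, AB} ✓
  BB → possible child types {B} ✗
  BO → possible child types {B} ✗
  OO → possible child types {B} ✗

AA, AB, AO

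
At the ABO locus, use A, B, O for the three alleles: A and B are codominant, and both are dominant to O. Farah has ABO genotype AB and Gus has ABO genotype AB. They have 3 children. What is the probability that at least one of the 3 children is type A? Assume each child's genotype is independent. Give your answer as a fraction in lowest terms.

37/64

ABO cross AB × AB → 1/4 A, 1/4 B, 1/2 AB.
So P(type A) = 1/4 per child.
P(none) = (3/4)^3 = 27/64; P(at least one) = 1 − 27/64 = 37/64.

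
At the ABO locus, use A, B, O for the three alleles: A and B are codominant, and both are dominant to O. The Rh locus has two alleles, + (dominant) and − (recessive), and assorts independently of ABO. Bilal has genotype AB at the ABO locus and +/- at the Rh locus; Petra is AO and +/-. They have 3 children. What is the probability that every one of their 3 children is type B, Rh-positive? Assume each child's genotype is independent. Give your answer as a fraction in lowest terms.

ABO cross AB × AO → 1/2 A, 1/4 B, 1/4 AB.
Rh cross +/- × +/- → 3/4 Rh+, 1/4 Rh-; so P(type B, Rh-positive) = 1/4 × 3/4 = 3/16 per child.
All 3 independent: (3/16)^3 = 27/4096.

27/4096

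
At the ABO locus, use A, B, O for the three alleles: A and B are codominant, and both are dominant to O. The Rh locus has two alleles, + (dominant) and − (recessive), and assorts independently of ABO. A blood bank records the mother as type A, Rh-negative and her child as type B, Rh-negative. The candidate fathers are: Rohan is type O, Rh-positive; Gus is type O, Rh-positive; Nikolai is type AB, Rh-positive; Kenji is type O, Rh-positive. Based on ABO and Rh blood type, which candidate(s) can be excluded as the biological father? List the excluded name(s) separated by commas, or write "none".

Rohan, Gus, Kenji

A candidate is excluded only if no genotype consistent with his phenotype could produce a type B, Rh-negative child with a type A, Rh-negative mother.
Rohan (type O, Rh+): no genotype consistent with that phenotype can produce a type-B Rh- child with a type-A mother.
Gus (type O, Rh+): no genotype consistent with that phenotype can produce a type-B Rh- child with a type-A mother.
Kenji (type O, Rh+): no genotype consistent with that phenotype can produce a type-B Rh- child with a type-A mother.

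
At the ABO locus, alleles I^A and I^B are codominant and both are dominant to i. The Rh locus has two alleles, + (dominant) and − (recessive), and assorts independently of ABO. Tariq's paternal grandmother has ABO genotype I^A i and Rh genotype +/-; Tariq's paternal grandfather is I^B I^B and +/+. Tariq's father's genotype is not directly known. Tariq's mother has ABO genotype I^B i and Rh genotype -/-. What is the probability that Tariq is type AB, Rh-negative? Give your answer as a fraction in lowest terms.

Tariq's father's ABO genotype from I^A i × I^B I^B: 1/2 I^A I^B, 1/2 I^B i.
Crossing each possibility with the mother I^B i and summing P(type AB): 1/2·1/4 + 1/2·0 = 1/8.
Similarly for Rh via the father's Rh distribution: P(Rh-) = 1/4.
Independent loci: 1/8 × 1/4 = 1/32.

1/32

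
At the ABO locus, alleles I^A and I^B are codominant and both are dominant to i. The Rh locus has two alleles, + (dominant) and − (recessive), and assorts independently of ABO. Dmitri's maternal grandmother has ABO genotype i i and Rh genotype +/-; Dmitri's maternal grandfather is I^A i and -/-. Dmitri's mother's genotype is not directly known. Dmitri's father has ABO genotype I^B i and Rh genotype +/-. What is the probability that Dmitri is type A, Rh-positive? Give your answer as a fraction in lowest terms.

Dmitri's mother's ABO genotype from i i × I^A i: 1/2 I^A i, 1/2 i i.
Crossing each possibility with the father I^B i and summing P(type A): 1/2·1/4 + 1/2·0 = 1/8.
Similarly for Rh via the mother's Rh distribution: P(Rh+) = 5/8.
Independent loci: 1/8 × 5/8 = 5/64.

5/64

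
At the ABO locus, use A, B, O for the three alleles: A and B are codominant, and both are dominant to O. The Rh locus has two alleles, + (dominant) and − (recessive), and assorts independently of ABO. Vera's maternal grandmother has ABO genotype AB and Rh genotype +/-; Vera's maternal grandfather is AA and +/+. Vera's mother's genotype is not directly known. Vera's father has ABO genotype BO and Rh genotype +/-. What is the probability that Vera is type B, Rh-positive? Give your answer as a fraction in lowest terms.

7/32

Vera's mother's ABO genotype from AB × AA: 1/2 AA, 1/2 AB.
Crossing each possibility with the father BO and summing P(type B): 1/2·0 + 1/2·1/2 = 1/4.
Similarly for Rh via the mother's Rh distribution: P(Rh+) = 7/8.
Independent loci: 1/4 × 7/8 = 7/32.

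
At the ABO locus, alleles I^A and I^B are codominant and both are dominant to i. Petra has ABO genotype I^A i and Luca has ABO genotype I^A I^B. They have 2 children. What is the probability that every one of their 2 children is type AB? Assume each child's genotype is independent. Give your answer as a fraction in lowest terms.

ABO cross I^A i × I^A I^B → 1/2 A, 1/4 B, 1/4 AB.
So P(type AB) = 1/4 per child.
All 2 independent: (1/4)^2 = 1/16.

1/16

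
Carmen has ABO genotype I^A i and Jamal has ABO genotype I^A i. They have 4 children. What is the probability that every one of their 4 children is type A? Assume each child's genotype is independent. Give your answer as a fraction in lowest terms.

81/256

ABO cross I^A i × I^A i → 1/4 O, 3/4 A.
So P(type A) = 3/4 per child.
All 4 independent: (3/4)^4 = 81/256.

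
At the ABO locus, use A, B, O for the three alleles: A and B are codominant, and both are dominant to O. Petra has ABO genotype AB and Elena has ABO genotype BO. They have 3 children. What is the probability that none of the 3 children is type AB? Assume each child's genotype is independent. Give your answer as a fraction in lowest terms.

ABO cross AB × BO → 1/4 A, 1/2 B, 1/4 AB.
So P(type AB) = 1/4 per child.
P(not type AB) = 3/4 for one child; (3/4)^3 = 27/64.

27/64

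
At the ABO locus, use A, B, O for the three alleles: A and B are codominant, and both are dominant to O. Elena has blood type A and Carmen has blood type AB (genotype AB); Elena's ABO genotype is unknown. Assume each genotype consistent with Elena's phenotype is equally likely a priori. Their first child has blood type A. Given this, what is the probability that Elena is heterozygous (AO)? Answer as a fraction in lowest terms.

Possible genotypes: Elena ∈ {AA, AO}; Carmen ∈ {AB}.
Weight each parental genotype pair by prior × P(type-A child):
  AA × AB: posterior weight 1/2.
  AO × AB: posterior weight 1/2.
Sum the posterior weight over pairs where Elena is AO: 1/2.

1/2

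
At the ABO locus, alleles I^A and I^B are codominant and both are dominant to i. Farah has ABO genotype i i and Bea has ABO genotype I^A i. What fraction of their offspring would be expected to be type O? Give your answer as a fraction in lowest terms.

1/2

ABO cross i i × I^A i → offspring phenotypes: 1/2 O, 1/2 A.
So P(type O) = 1/2.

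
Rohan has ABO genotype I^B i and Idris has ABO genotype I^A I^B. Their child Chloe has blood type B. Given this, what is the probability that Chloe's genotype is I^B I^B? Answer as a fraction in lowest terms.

Cross I^B i × I^A I^B → 1/4 I^A I^B, 1/4 I^A i, 1/4 I^B I^B, 1/4 I^B i.
Type-B genotypes among offspring: I^B I^B (1/4), I^B i (1/4); total 1/2.
P(I^B I^B | type B) = (1/4) / (1/2) = 1/2.

1/2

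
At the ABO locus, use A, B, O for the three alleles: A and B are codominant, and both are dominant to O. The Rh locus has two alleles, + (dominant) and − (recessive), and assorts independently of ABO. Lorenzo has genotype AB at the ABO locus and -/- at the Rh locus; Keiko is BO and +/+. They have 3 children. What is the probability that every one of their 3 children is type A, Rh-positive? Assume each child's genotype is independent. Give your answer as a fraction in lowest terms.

ABO cross AB × BO → 1/4 A, 1/2 B, 1/4 AB.
Rh cross -/- × +/+ → 1 Rh+; so P(type A, Rh-positive) = 1/4 × 1 = 1/4 per child.
All 3 independent: (1/4)^3 = 1/64.

1/64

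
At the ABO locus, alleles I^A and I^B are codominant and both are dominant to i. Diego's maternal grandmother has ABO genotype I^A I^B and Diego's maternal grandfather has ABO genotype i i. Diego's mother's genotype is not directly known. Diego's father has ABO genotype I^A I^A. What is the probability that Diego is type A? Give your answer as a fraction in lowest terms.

3/4

Diego's mother's ABO genotype from I^A I^B × i i: 1/2 I^A i, 1/2 I^B i.
Crossing each possibility with the father I^A I^A and summing P(type A): 1/2·1 + 1/2·1/2 = 3/4.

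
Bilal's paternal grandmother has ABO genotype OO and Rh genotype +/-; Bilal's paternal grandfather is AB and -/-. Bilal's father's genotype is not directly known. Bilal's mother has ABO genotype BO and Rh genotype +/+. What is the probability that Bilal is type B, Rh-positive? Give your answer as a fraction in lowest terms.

1/2

Bilal's father's ABO genotype from OO × AB: 1/2 AO, 1/2 BO.
Crossing each possibility with the mother BO and summing P(type B): 1/2·1/4 + 1/2·3/4 = 1/2.
Similarly for Rh via the father's Rh distribution: P(Rh+) = 1.
Independent loci: 1/2 × 1 = 1/2.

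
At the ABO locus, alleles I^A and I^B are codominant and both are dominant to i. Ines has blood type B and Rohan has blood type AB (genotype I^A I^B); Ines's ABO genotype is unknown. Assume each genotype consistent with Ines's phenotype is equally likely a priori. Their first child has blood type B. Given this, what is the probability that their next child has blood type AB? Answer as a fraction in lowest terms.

3/8

Possible genotypes: Ines ∈ {I^B I^B, I^B i}; Rohan ∈ {I^A I^B}.
Weight each parental genotype pair by prior × P(type-B child):
  I^B I^B × I^A I^B: posterior weight 1/2; P(next child type AB) = 1/2.
  I^B i × I^A I^B: posterior weight 1/2; P(next child type AB) = 1/4.
Weighted sum = 3/8.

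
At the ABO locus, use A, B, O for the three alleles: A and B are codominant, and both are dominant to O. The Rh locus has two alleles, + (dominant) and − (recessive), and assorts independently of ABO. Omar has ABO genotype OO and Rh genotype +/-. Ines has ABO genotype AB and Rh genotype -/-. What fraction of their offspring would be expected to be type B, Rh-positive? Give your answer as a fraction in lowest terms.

ABO cross OO × AB → offspring phenotypes: 1/2 A, 1/2 B.
Rh cross +/- × -/- → 1/2 Rh+, 1/2 Rh-.
Independent loci: P(type B, Rh-positive) = 1/2 × 1/2 = 1/4.

1/4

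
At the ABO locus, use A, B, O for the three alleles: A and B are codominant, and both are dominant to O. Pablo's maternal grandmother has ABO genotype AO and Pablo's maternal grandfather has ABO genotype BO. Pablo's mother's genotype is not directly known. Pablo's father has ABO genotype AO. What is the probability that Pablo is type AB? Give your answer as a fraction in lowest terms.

1/8

Pablo's mother's ABO genotype from AO × BO: 1/4 AB, 1/4 AO, 1/4 BO, 1/4 OO.
Crossing each possibility with the father AO and summing P(type AB): 1/4·1/4 + 1/4·0 + 1/4·1/4 + 1/4·0 = 1/8.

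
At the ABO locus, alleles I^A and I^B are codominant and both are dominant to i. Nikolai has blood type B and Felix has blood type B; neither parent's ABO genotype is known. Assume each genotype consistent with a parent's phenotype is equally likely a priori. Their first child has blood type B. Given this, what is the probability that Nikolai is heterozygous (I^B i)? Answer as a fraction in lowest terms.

7/15

Possible genotypes: Nikolai ∈ {I^B I^B, I^B i}; Felix ∈ {I^B I^B, I^B i}.
Weight each parental genotype pair by prior × P(type-B child):
  I^B I^B × I^B I^B: posterior weight 4/15.
  I^B I^B × I^B i: posterior weight 4/15.
  I^B i × I^B I^B: posterior weight 4/15.
  I^B i × I^B i: posterior weight 1/5.
Sum the posterior weight over pairs where Nikolai is I^B i: 7/15.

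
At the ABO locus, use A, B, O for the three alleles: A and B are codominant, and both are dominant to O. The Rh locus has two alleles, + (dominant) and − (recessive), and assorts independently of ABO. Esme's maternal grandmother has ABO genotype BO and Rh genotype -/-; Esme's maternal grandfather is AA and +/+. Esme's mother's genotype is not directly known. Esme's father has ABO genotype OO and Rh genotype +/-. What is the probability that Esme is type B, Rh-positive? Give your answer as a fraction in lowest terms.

Esme's mother's ABO genotype from BO × AA: 1/2 AB, 1/2 AO.
Crossing each possibility with the father OO and summing P(type B): 1/2·1/2 + 1/2·0 = 1/4.
Similarly for Rh via the mother's Rh distribution: P(Rh+) = 3/4.
Independent loci: 1/4 × 3/4 = 3/16.

3/16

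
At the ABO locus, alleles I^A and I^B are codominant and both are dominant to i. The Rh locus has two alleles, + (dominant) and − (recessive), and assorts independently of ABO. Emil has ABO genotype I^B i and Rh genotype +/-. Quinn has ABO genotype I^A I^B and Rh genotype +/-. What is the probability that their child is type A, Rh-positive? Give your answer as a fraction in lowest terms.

ABO cross I^B i × I^A I^B → offspring phenotypes: 1/4 A, 1/2 B, 1/4 AB.
Rh cross +/- × +/- → 3/4 Rh+, 1/4 Rh-.
Independent loci: P(type A, Rh-positive) = 1/4 × 3/4 = 3/16.

3/16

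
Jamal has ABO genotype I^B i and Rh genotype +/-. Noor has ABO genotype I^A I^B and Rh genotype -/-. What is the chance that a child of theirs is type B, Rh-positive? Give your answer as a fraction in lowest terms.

1/4

ABO cross I^B i × I^A I^B → offspring phenotypes: 1/4 A, 1/2 B, 1/4 AB.
Rh cross +/- × -/- → 1/2 Rh+, 1/2 Rh-.
Independent loci: P(type B, Rh-positive) = 1/2 × 1/2 = 1/4.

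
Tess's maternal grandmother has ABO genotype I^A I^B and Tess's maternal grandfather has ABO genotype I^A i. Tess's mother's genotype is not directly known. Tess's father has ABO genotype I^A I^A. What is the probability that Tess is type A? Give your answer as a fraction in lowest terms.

Tess's mother's ABO genotype from I^A I^B × I^A i: 1/4 I^A I^A, 1/4 I^A I^B, 1/4 I^A i, 1/4 I^B i.
Crossing each possibility with the father I^A I^A and summing P(type A): 1/4·1 + 1/4·1/2 + 1/4·1 + 1/4·1/2 = 3/4.

3/4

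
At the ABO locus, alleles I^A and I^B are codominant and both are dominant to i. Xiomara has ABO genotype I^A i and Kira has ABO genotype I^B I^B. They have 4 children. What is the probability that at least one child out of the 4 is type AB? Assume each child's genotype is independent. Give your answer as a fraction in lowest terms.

ABO cross I^A i × I^B I^B → 1/2 B, 1/2 AB.
So P(type AB) = 1/2 per child.
P(none) = (1/2)^4 = 1/16; P(at least one) = 1 − 1/16 = 15/16.

15/16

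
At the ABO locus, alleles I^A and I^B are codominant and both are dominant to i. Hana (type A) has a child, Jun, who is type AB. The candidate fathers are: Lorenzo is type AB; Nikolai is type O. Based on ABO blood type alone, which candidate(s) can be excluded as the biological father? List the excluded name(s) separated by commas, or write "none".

A candidate is excluded only if no genotype consistent with his phenotype could produce a type AB child with a type A mother.
Nikolai (type O): no genotype consistent with that phenotype can produce a type-AB child with a type-A mother.

Nikolai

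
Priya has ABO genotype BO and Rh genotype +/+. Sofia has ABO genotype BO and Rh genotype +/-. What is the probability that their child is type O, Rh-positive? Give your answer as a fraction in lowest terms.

1/4

ABO cross BO × BO → offspring phenotypes: 1/4 O, 3/4 B.
Rh cross +/+ × +/- → 1 Rh+.
Independent loci: P(type O, Rh-positive) = 1/4 × 1 = 1/4.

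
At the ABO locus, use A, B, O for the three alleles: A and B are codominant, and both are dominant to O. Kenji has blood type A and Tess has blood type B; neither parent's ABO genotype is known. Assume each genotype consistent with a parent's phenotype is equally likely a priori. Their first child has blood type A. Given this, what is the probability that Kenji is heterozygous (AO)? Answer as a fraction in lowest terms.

1/3

Possible genotypes: Kenji ∈ {AA, AO}; Tess ∈ {BB, BO}.
Weight each parental genotype pair by prior × P(type-A child):
  AA × BO: posterior weight 2/3.
  AO × BO: posterior weight 1/3.
Sum the posterior weight over pairs where Kenji is AO: 1/3.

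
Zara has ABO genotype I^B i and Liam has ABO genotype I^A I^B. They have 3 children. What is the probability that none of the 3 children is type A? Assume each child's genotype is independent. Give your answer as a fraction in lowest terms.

ABO cross I^B i × I^A I^B → 1/4 A, 1/2 B, 1/4 AB.
So P(type A) = 1/4 per child.
P(not type A) = 3/4 for one child; (3/4)^3 = 27/64.

27/64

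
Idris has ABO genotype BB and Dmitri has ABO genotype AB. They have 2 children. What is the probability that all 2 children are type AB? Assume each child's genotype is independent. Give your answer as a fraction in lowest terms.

ABO cross BB × AB → 1/2 B, 1/2 AB.
So P(type AB) = 1/2 per child.
All 2 independent: (1/2)^2 = 1/4.

1/4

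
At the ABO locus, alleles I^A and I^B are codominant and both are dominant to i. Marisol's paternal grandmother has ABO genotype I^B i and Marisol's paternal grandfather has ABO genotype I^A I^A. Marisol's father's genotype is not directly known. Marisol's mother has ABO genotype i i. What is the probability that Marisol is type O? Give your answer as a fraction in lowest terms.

Marisol's father's ABO genotype from I^B i × I^A I^A: 1/2 I^A I^B, 1/2 I^A i.
Crossing each possibility with the mother i i and summing P(type O): 1/2·0 + 1/2·1/2 = 1/4.

1/4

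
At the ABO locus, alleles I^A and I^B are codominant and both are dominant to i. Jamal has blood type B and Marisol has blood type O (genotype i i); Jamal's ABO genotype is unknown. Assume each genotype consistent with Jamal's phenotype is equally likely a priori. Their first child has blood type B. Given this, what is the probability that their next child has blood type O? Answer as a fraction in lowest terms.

Possible genotypes: Jamal ∈ {I^B I^B, I^B i}; Marisol ∈ {i i}.
Weight each parental genotype pair by prior × P(type-B child):
  I^B I^B × i i: posterior weight 2/3; P(next child type O) = 0.
  I^B i × i i: posterior weight 1/3; P(next child type O) = 1/2.
Weighted sum = 1/6.

1/6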